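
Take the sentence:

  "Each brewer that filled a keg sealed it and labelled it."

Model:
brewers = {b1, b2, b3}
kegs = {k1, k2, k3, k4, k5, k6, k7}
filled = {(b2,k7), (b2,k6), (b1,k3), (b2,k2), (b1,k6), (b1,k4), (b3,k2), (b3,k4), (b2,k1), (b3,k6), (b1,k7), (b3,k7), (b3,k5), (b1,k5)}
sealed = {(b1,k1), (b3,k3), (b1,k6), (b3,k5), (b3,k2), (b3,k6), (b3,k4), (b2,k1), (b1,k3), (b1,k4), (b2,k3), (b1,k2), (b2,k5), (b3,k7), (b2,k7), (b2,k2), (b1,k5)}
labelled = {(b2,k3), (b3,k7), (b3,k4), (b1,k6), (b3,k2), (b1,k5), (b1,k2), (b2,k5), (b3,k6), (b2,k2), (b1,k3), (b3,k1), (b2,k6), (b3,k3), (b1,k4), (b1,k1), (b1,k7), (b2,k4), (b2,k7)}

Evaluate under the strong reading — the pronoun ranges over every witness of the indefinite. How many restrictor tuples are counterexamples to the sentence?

"it" takes "a keg" as antecedent — a donkey pronoun bound across the clause boundary.
Strong reading: for every (b,k) with filled(b,k), sealed(b,k) ∧ labelled(b,k).
Restrictor pairs: (b1,k3) ✓  (b1,k4) ✓  (b1,k5) ✓  (b1,k6) ✓  (b1,k7) ✗  (b2,k1) ✗  (b2,k2) ✓  (b2,k6) ✗  (b2,k7) ✓  (b3,k2) ✓  (b3,k4) ✓  (b3,k5) ✗  (b3,k6) ✓  (b3,k7) ✓
Counterexamples (restrictor pairs failing the scope): 4.

4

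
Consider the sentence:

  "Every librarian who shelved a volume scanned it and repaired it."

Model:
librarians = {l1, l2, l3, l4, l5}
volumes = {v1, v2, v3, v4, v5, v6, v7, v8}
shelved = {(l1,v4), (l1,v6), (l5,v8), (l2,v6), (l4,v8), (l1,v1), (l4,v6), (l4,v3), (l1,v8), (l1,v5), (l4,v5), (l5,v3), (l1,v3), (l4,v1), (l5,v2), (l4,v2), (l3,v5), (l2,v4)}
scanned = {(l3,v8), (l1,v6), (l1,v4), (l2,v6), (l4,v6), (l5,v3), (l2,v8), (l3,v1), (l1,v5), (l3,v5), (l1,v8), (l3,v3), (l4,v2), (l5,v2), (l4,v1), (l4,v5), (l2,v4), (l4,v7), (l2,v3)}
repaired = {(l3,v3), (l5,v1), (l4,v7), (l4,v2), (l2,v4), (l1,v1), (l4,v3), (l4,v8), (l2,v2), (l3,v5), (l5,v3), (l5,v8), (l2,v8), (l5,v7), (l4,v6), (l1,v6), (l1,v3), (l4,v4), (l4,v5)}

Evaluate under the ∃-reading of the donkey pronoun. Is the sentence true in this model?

True

"it" takes "a volume" as antecedent — a donkey pronoun bound across the clause boundary.
Weak reading: every librarian l with some shelved-volume has at least one shelved-volume v such that scanned(l,v) ∧ repaired(l,v).
Per librarian: l1:✓  l2:✓  l3:✓  l4:✓  l5:✓
Every librarian in the restrictor has a witness.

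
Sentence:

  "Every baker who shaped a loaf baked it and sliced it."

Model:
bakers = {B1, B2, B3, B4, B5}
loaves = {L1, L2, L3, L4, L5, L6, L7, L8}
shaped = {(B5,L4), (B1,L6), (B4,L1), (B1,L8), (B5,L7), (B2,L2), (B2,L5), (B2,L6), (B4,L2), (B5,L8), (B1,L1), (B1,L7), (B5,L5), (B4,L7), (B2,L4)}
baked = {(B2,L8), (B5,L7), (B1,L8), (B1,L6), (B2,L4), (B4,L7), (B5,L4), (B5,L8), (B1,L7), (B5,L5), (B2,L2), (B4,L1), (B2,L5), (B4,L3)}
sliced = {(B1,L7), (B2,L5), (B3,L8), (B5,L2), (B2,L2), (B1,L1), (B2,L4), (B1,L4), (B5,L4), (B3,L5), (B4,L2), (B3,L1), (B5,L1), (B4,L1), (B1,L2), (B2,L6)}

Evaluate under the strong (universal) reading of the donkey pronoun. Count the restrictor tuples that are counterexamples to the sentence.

"it" takes "a loaf" as antecedent — a donkey pronoun bound across the clause boundary.
Strong reading: for every (b,l) with shaped(b,l), baked(b,l) ∧ sliced(b,l).
Restrictor pairs: (B1,L1) ✗  (B1,L6) ✗  (B1,L7) ✓  (B1,L8) ✗  (B2,L2) ✓  (B2,L4) ✓  (B2,L5) ✓  (B2,L6) ✗  (B4,L1) ✓  (B4,L2) ✗  (B4,L7) ✗  (B5,L4) ✓  (B5,L5) ✗  (B5,L7) ✗  (B5,L8) ✗
Counterexamples (restrictor pairs failing the scope): 9.

9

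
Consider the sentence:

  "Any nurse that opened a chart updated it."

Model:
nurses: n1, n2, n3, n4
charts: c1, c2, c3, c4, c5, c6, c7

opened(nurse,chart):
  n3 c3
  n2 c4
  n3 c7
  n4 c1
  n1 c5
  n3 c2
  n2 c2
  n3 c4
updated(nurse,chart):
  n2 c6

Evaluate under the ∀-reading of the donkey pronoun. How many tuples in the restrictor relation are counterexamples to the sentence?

"it" takes "a chart" as antecedent — a donkey pronoun bound across the clause boundary.
Strong reading: for every (n,c) with opened(n,c), updated(n,c).
Restrictor pairs: (n1,c5) ✗  (n2,c2) ✗  (n2,c4) ✗  (n3,c2) ✗  (n3,c3) ✗  (n3,c4) ✗  (n3,c7) ✗  (n4,c1) ✗
Counterexamples (restrictor pairs failing the scope): 8.

8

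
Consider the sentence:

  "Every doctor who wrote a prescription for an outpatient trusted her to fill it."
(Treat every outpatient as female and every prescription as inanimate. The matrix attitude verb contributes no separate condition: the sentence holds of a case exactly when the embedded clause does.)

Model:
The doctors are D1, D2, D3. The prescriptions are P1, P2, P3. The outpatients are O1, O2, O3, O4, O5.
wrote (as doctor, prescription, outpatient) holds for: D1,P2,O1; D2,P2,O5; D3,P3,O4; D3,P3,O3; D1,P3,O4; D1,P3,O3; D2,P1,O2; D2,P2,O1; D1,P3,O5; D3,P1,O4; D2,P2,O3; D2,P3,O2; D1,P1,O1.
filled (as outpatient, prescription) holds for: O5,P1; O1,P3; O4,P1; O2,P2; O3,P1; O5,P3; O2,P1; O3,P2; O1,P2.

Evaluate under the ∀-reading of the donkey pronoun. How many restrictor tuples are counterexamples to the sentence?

"her" takes "an outpatient" as antecedent and "it" takes "a prescription"; both are donkey pronouns co-varying with the restrictor.
Strong reading: for every (d,p,o) with wrote(d,p,o), filled(o,p).
Restrictor triples: (D1,P1,O1)→filled(O1,P1) ✗  (D1,P2,O1)→filled(O1,P2) ✓  (D1,P3,O3)→filled(O3,P3) ✗  (D1,P3,O4)→filled(O4,P3) ✗  (D1,P3,O5)→filled(O5,P3) ✓  (D2,P1,O2)→filled(O2,P1) ✓  (D2,P2,O1)→filled(O1,P2) ✓  (D2,P2,O3)→filled(O3,P2) ✓  (D2,P2,O5)→filled(O5,P2) ✗  (D2,P3,O2)→filled(O2,P3) ✗  (D3,P1,O4)→filled(O4,P1) ✓  (D3,P3,O3)→filled(O3,P3) ✗  (D3,P3,O4)→filled(O4,P3) ✗
Counterexamples (restrictor triples failing the scope): 7.

7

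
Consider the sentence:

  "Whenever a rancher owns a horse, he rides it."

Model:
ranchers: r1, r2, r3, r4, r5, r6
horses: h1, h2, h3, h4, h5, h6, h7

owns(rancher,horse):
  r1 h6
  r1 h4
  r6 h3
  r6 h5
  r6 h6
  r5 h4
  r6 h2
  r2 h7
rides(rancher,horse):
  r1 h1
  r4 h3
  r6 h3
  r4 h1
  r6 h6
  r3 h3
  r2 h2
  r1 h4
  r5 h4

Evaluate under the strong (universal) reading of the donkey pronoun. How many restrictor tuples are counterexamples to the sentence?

4

"it" takes "a horse" as antecedent — a donkey pronoun bound across the clause boundary.
Strong reading: for every (r,h) with owns(r,h), rides(r,h).
Restrictor pairs: (r1,h4) ✓  (r1,h6) ✗  (r2,h7) ✗  (r5,h4) ✓  (r6,h2) ✗  (r6,h3) ✓  (r6,h5) ✗  (r6,h6) ✓
Counterexamples (restrictor pairs failing the scope): 4.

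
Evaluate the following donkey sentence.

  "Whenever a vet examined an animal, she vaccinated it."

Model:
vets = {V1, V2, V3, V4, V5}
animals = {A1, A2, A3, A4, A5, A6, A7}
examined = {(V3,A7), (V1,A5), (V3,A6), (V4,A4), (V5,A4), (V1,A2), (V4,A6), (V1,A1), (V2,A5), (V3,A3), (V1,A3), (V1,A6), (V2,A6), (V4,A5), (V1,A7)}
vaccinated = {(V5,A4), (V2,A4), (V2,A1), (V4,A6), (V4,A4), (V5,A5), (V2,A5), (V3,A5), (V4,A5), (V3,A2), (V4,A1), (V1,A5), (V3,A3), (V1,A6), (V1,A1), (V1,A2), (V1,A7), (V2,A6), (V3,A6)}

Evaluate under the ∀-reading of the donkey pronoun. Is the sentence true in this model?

False

"it" takes "an animal" as antecedent — a donkey pronoun bound across the clause boundary.
Strong reading: for every (v,a) with examined(v,a), vaccinated(v,a).
Restrictor pairs: (V1,A1) ✓  (V1,A2) ✓  (V1,A3) ✗  (V1,A5) ✓  (V1,A6) ✓  (V1,A7) ✓  (V2,A5) ✓  (V2,A6) ✓  (V3,A3) ✓  (V3,A6) ✓  (V3,A7) ✗  (V4,A4) ✓  (V4,A5) ✓  (V4,A6) ✓  (V5,A4) ✓
Counterexample: (V1,A3) is in examined but fails the scope.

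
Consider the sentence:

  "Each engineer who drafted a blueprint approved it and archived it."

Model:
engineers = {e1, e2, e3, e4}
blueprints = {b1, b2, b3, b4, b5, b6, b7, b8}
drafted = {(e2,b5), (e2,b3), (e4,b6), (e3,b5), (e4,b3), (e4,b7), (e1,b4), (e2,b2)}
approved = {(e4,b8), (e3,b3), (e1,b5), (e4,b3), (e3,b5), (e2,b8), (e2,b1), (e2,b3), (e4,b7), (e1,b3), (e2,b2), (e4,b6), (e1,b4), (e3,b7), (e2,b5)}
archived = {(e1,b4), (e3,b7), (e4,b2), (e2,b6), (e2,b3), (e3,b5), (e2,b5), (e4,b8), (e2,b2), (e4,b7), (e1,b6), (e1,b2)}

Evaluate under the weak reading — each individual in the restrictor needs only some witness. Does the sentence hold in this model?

"it" takes "a blueprint" as antecedent — a donkey pronoun bound across the clause boundary.
Weak reading: every engineer e with some drafted-blueprint has at least one drafted-blueprint b such that approved(e,b) ∧ archived(e,b).
Per engineer: e1:✓  e2:✓  e3:✓  e4:✓
Every engineer in the restrictor has a witness.

True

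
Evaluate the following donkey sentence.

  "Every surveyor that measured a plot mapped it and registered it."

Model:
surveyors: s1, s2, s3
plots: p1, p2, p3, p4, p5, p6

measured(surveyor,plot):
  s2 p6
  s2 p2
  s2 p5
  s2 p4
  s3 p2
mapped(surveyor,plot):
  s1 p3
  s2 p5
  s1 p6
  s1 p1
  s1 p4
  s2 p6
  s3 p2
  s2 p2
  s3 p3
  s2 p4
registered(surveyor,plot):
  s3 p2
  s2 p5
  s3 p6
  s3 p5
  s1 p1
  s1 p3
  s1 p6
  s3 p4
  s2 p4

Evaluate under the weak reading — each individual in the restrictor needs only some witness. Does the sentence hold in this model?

True

"it" takes "a plot" as antecedent — a donkey pronoun bound across the clause boundary.
Weak reading: every surveyor s with some measured-plot has at least one measured-plot p such that mapped(s,p) ∧ registered(s,p).
Per surveyor: s2:✓  s3:✓
Every surveyor in the restrictor has a witness.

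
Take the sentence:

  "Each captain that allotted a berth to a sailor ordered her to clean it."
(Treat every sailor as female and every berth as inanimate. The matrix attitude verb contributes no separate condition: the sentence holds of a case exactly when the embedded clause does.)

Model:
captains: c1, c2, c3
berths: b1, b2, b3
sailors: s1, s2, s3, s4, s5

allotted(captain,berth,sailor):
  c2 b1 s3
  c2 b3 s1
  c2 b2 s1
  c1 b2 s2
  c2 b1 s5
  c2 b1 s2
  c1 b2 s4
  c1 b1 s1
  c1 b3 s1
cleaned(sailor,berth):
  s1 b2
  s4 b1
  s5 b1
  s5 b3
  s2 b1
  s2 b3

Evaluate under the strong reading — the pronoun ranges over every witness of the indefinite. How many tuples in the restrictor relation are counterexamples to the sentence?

"her" takes "a sailor" as antecedent and "it" takes "a berth"; both are donkey pronouns co-varying with the restrictor.
Strong reading: for every (c,b,s) with allotted(c,b,s), cleaned(s,b).
Restrictor triples: (c1,b1,s1)→cleaned(s1,b1) ✗  (c1,b2,s2)→cleaned(s2,b2) ✗  (c1,b2,s4)→cleaned(s4,b2) ✗  (c1,b3,s1)→cleaned(s1,b3) ✗  (c2,b1,s2)→cleaned(s2,b1) ✓  (c2,b1,s3)→cleaned(s3,b1) ✗  (c2,b1,s5)→cleaned(s5,b1) ✓  (c2,b2,s1)→cleaned(s1,b2) ✓  (c2,b3,s1)→cleaned(s1,b3) ✗
Counterexamples (restrictor triples failing the scope): 6.

6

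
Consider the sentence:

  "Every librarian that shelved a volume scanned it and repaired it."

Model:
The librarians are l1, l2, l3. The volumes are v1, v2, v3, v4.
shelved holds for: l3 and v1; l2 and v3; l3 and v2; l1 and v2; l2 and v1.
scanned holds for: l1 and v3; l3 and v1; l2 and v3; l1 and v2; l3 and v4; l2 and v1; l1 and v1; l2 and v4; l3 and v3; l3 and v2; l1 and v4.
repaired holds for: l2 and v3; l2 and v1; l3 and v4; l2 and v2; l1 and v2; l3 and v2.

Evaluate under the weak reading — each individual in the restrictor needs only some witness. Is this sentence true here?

"it" takes "a volume" as antecedent — a donkey pronoun bound across the clause boundary.
Weak reading: every librarian l with some shelved-volume has at least one shelved-volume v such that scanned(l,v) ∧ repaired(l,v).
Per librarian: l1:✓  l2:✓  l3:✓
Every librarian in the restrictor has a witness.

True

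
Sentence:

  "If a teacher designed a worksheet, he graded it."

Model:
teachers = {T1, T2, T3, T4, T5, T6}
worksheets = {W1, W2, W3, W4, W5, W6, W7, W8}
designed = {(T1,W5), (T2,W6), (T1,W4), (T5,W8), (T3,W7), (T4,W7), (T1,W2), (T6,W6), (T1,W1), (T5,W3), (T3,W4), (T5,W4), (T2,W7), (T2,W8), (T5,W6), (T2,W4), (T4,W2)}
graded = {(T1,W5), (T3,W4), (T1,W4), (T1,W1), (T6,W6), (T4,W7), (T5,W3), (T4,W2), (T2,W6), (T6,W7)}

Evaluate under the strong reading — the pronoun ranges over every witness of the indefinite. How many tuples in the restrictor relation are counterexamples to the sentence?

"it" takes "a worksheet" as antecedent — a donkey pronoun bound across the clause boundary.
Strong reading: for every (t,w) with designed(t,w), graded(t,w).
Restrictor pairs: (T1,W1) ✓  (T1,W2) ✗  (T1,W4) ✓  (T1,W5) ✓  (T2,W4) ✗  (T2,W6) ✓  (T2,W7) ✗  (T2,W8) ✗  (T3,W4) ✓  (T3,W7) ✗  (T4,W2) ✓  (T4,W7) ✓  (T5,W3) ✓  (T5,W4) ✗  (T5,W6) ✗  (T5,W8) ✗  (T6,W6) ✓
Counterexamples (restrictor pairs failing the scope): 8.

8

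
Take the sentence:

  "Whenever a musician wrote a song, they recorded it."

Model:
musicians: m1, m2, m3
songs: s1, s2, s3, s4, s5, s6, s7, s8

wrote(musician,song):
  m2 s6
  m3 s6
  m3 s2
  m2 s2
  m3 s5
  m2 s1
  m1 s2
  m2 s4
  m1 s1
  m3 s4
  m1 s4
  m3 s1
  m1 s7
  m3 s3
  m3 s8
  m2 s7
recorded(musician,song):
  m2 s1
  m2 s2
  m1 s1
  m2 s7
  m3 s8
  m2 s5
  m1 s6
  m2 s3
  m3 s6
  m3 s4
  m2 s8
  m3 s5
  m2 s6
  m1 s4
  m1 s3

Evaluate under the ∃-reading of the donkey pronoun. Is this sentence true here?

"it" takes "a song" as antecedent — a donkey pronoun bound across the clause boundary.
Weak reading: every musician m with some wrote-song has at least one wrote-song s such that recorded(m,s).
Per musician: m1:✓  m2:✓  m3:✓
Every musician in the restrictor has a witness.

True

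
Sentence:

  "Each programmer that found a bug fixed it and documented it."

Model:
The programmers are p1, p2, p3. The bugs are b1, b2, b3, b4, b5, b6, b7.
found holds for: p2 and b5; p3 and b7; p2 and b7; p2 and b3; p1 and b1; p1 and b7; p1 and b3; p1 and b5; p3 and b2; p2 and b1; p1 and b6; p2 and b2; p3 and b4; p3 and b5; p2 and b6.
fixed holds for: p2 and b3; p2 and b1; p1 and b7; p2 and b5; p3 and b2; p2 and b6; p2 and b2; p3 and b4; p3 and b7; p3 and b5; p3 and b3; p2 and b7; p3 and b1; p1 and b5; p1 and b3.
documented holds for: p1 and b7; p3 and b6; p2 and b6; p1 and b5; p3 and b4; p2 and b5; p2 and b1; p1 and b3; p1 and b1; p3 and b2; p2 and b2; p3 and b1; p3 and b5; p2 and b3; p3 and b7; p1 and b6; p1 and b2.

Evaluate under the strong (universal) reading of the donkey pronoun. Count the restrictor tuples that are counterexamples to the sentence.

"it" takes "a bug" as antecedent — a donkey pronoun bound across the clause boundary.
Strong reading: for every (p,b) with found(p,b), fixed(p,b) ∧ documented(p,b).
Restrictor pairs: (p1,b1) ✗  (p1,b3) ✓  (p1,b5) ✓  (p1,b6) ✗  (p1,b7) ✓  (p2,b1) ✓  (p2,b2) ✓  (p2,b3) ✓  (p2,b5) ✓  (p2,b6) ✓  (p2,b7) ✗  (p3,b2) ✓  (p3,b4) ✓  (p3,b5) ✓  (p3,b7) ✓
Counterexamples (restrictor pairs failing the scope): 3.

3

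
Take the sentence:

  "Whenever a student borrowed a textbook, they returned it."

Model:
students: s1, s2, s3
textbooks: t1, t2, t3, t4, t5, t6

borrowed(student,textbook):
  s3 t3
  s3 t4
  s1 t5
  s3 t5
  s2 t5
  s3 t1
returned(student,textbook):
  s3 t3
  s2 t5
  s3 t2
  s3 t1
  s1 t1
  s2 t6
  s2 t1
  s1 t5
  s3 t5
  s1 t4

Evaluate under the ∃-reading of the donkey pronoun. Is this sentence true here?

True

"it" takes "a textbook" as antecedent — a donkey pronoun bound across the clause boundary.
Weak reading: every student s with some borrowed-textbook has at least one borrowed-textbook t such that returned(s,t).
Per student: s1:✓  s2:✓  s3:✓
Every student in the restrictor has a witness.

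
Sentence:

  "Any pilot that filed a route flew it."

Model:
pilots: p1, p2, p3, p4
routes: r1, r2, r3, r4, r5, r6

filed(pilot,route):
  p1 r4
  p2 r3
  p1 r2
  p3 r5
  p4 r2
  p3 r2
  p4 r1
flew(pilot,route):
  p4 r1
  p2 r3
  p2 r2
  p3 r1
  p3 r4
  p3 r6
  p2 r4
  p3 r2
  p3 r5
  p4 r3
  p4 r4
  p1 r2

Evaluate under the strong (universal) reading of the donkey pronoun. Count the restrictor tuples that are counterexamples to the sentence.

2

"it" takes "a route" as antecedent — a donkey pronoun bound across the clause boundary.
Strong reading: for every (p,r) with filed(p,r), flew(p,r).
Restrictor pairs: (p1,r2) ✓  (p1,r4) ✗  (p2,r3) ✓  (p3,r2) ✓  (p3,r5) ✓  (p4,r1) ✓  (p4,r2) ✗
Counterexamples (restrictor pairs failing the scope): 2.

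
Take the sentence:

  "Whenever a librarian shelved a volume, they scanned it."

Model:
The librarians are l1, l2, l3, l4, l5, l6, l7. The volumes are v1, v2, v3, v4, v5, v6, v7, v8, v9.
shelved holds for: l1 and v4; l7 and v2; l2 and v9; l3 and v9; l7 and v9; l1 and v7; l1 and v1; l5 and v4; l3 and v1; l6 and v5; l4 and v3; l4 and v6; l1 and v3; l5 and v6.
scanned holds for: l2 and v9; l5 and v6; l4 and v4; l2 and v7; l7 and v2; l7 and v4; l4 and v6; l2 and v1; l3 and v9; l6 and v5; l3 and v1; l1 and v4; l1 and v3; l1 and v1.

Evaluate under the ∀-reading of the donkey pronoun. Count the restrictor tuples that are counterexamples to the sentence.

"it" takes "a volume" as antecedent — a donkey pronoun bound across the clause boundary.
Strong reading: for every (l,v) with shelved(l,v), scanned(l,v).
Restrictor pairs: (l1,v1) ✓  (l1,v3) ✓  (l1,v4) ✓  (l1,v7) ✗  (l2,v9) ✓  (l3,v1) ✓  (l3,v9) ✓  (l4,v3) ✗  (l4,v6) ✓  (l5,v4) ✗  (l5,v6) ✓  (l6,v5) ✓  (l7,v2) ✓  (l7,v9) ✗
Counterexamples (restrictor pairs failing the scope): 4.

4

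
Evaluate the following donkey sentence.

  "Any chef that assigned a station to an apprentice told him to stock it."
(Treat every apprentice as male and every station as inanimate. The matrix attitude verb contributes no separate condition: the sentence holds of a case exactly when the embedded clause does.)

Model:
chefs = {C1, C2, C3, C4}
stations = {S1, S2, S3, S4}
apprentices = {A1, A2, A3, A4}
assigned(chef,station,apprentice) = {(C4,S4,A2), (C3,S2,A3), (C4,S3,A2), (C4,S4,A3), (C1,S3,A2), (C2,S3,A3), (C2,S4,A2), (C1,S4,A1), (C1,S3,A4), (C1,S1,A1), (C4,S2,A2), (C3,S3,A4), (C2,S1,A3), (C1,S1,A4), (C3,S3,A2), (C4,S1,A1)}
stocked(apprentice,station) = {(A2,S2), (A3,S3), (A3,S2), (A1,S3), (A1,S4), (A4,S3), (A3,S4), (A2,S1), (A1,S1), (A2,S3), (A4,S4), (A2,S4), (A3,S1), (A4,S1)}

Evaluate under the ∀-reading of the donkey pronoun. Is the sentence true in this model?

"him" takes "an apprentice" as antecedent and "it" takes "a station"; both are donkey pronouns co-varying with the restrictor.
Strong reading: for every (c,s,a) with assigned(c,s,a), stocked(a,s).
Restrictor triples: (C1,S1,A1)→stocked(A1,S1) ✓  (C1,S1,A4)→stocked(A4,S1) ✓  (C1,S3,A2)→stocked(A2,S3) ✓  (C1,S3,A4)→stocked(A4,S3) ✓  (C1,S4,A1)→stocked(A1,S4) ✓  (C2,S1,A3)→stocked(A3,S1) ✓  (C2,S3,A3)→stocked(A3,S3) ✓  (C2,S4,A2)→stocked(A2,S4) ✓  (C3,S2,A3)→stocked(A3,S2) ✓  (C3,S3,A2)→stocked(A2,S3) ✓  (C3,S3,A4)→stocked(A4,S3) ✓  (C4,S1,A1)→stocked(A1,S1) ✓  (C4,S2,A2)→stocked(A2,S2) ✓  (C4,S3,A2)→stocked(A2,S3) ✓  (C4,S4,A2)→stocked(A2,S4) ✓  (C4,S4,A3)→stocked(A3,S4) ✓
Every restrictor triple satisfies the scope.

True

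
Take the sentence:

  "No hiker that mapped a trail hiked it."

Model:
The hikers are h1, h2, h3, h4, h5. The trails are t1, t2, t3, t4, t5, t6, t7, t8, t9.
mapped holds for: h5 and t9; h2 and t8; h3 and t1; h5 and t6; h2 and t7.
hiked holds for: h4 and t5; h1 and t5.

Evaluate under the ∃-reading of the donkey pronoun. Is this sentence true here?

"it" takes "a trail" as antecedent — a donkey pronoun bound across the clause boundary.
Truth condition: for no (h,t) with mapped(h,t) does hiked(h,t) hold.
Restrictor pairs — does the scope hold? (h2,t7):fails  (h2,t8):fails  (h3,t1):fails  (h5,t6):fails  (h5,t9):fails
Scope holds for no restrictor pair, so the sentence is true.

True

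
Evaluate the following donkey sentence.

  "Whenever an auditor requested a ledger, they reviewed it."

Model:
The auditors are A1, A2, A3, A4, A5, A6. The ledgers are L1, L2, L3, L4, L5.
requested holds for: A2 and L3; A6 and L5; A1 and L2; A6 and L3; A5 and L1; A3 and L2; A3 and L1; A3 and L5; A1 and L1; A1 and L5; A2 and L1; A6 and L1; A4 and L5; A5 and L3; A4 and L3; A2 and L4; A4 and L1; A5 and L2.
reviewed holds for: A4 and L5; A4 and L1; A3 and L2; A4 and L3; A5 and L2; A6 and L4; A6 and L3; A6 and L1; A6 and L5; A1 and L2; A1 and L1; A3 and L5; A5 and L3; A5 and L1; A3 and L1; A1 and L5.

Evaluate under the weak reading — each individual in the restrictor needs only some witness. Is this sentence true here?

"it" takes "a ledger" as antecedent — a donkey pronoun bound across the clause boundary.
Weak reading: every auditor a with some requested-ledger has at least one requested-ledger l such that reviewed(a,l).
Per auditor: A1:✓  A2:✗  A3:✓  A4:✓  A5:✓  A6:✓
A2 has no witness among its requested-ledgers.

False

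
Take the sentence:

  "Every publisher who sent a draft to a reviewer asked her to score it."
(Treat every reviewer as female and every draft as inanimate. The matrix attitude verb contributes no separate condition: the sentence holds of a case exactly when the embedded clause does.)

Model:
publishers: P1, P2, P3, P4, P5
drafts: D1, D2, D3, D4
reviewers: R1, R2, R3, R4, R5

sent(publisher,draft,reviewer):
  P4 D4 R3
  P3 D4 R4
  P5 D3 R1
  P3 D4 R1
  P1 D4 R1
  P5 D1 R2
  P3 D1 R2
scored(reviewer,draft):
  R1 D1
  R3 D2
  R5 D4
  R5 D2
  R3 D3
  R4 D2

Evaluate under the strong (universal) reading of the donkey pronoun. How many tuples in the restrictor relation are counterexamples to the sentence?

"her" takes "a reviewer" as antecedent and "it" takes "a draft"; both are donkey pronouns co-varying with the restrictor.
Strong reading: for every (p,d,r) with sent(p,d,r), scored(r,d).
Restrictor triples: (P1,D4,R1)→scored(R1,D4) ✗  (P3,D1,R2)→scored(R2,D1) ✗  (P3,D4,R1)→scored(R1,D4) ✗  (P3,D4,R4)→scored(R4,D4) ✗  (P4,D4,R3)→scored(R3,D4) ✗  (P5,D1,R2)→scored(R2,D1) ✗  (P5,D3,R1)→scored(R1,D3) ✗
Counterexamples (restrictor triples failing the scope): 7.

7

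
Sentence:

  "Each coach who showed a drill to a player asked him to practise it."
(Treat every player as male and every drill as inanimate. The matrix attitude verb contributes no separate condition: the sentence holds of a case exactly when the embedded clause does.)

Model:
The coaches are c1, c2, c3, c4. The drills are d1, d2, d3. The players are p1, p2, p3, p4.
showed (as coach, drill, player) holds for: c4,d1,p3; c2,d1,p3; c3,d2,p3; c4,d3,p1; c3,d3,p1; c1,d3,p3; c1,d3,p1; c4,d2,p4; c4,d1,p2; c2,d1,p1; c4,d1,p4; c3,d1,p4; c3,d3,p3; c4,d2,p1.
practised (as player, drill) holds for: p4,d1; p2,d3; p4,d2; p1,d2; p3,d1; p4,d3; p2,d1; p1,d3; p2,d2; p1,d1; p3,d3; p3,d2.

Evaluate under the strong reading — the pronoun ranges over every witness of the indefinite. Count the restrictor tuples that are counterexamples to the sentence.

"him" takes "a player" as antecedent and "it" takes "a drill"; both are donkey pronouns co-varying with the restrictor.
Strong reading: for every (c,d,p) with showed(c,d,p), practised(p,d).
Restrictor triples: (c1,d3,p1)→practised(p1,d3) ✓  (c1,d3,p3)→practised(p3,d3) ✓  (c2,d1,p1)→practised(p1,d1) ✓  (c2,d1,p3)→practised(p3,d1) ✓  (c3,d1,p4)→practised(p4,d1) ✓  (c3,d2,p3)→practised(p3,d2) ✓  (c3,d3,p1)→practised(p1,d3) ✓  (c3,d3,p3)→practised(p3,d3) ✓  (c4,d1,p2)→practised(p2,d1) ✓  (c4,d1,p3)→practised(p3,d1) ✓  (c4,d1,p4)→practised(p4,d1) ✓  (c4,d2,p1)→practised(p1,d2) ✓  (c4,d2,p4)→practised(p4,d2) ✓  (c4,d3,p1)→practised(p1,d3) ✓
Counterexamples (restrictor triples failing the scope): 0.

0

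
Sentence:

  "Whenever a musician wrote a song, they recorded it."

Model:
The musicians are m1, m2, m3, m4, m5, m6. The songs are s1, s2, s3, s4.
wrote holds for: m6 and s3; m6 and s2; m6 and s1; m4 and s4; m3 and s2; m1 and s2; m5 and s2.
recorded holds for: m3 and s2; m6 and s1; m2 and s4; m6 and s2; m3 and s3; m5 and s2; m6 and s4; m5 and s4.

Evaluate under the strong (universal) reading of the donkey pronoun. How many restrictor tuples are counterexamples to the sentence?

"it" takes "a song" as antecedent — a donkey pronoun bound across the clause boundary.
Strong reading: for every (m,s) with wrote(m,s), recorded(m,s).
Restrictor pairs: (m1,s2) ✗  (m3,s2) ✓  (m4,s4) ✗  (m5,s2) ✓  (m6,s1) ✓  (m6,s2) ✓  (m6,s3) ✗
Counterexamples (restrictor pairs failing the scope): 3.

3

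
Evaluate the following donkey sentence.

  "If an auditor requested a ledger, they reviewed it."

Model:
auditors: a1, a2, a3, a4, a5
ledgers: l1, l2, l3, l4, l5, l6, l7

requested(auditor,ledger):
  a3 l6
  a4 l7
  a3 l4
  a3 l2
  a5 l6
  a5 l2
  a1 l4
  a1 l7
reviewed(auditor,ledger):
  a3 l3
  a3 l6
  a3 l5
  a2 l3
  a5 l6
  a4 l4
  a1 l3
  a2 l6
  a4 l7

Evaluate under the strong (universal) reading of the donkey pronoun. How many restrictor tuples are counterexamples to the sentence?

5

"it" takes "a ledger" as antecedent — a donkey pronoun bound across the clause boundary.
Strong reading: for every (a,l) with requested(a,l), reviewed(a,l).
Restrictor pairs: (a1,l4) ✗  (a1,l7) ✗  (a3,l2) ✗  (a3,l4) ✗  (a3,l6) ✓  (a4,l7) ✓  (a5,l2) ✗  (a5,l6) ✓
Counterexamples (restrictor pairs failing the scope): 5.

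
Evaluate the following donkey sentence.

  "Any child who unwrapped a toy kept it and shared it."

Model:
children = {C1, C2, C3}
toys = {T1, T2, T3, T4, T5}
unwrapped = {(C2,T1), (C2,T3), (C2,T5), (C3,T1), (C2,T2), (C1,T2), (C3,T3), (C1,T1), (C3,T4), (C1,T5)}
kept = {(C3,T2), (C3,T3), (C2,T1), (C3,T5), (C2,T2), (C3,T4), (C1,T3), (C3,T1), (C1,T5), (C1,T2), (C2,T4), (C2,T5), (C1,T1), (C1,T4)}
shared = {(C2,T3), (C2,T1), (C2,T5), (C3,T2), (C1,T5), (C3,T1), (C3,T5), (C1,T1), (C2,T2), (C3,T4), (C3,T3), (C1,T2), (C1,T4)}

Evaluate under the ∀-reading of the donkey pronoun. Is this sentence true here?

"it" takes "a toy" as antecedent — a donkey pronoun bound across the clause boundary.
Strong reading: for every (c,t) with unwrapped(c,t), kept(c,t) ∧ shared(c,t).
Restrictor pairs: (C1,T1) ✓  (C1,T2) ✓  (C1,T5) ✓  (C2,T1) ✓  (C2,T2) ✓  (C2,T3) ✗  (C2,T5) ✓  (C3,T1) ✓  (C3,T3) ✓  (C3,T4) ✓
Counterexample: (C2,T3) is in unwrapped but fails the scope.

False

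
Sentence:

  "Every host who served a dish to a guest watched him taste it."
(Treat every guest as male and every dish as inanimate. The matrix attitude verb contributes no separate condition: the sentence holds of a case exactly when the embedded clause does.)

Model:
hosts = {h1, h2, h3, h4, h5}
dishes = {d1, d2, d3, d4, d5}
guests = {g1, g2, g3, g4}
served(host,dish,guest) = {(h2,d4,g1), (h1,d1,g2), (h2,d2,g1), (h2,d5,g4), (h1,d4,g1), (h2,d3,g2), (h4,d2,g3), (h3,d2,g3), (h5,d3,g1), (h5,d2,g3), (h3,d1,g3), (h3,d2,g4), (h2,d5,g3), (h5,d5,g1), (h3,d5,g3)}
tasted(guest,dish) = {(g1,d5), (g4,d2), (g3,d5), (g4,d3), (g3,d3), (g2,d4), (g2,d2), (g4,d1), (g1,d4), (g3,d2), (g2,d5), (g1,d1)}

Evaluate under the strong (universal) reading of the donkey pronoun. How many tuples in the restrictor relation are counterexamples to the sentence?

"him" takes "a guest" as antecedent and "it" takes "a dish"; both are donkey pronouns co-varying with the restrictor.
Strong reading: for every (h,d,g) with served(h,d,g), tasted(g,d).
Restrictor triples: (h1,d1,g2)→tasted(g2,d1) ✗  (h1,d4,g1)→tasted(g1,d4) ✓  (h2,d2,g1)→tasted(g1,d2) ✗  (h2,d3,g2)→tasted(g2,d3) ✗  (h2,d4,g1)→tasted(g1,d4) ✓  (h2,d5,g3)→tasted(g3,d5) ✓  (h2,d5,g4)→tasted(g4,d5) ✗  (h3,d1,g3)→tasted(g3,d1) ✗  (h3,d2,g3)→tasted(g3,d2) ✓  (h3,d2,g4)→tasted(g4,d2) ✓  (h3,d5,g3)→tasted(g3,d5) ✓  (h4,d2,g3)→tasted(g3,d2) ✓  (h5,d2,g3)→tasted(g3,d2) ✓  (h5,d3,g1)→tasted(g1,d3) ✗  (h5,d5,g1)→tasted(g1,d5) ✓
Counterexamples (restrictor triples failing the scope): 6.

6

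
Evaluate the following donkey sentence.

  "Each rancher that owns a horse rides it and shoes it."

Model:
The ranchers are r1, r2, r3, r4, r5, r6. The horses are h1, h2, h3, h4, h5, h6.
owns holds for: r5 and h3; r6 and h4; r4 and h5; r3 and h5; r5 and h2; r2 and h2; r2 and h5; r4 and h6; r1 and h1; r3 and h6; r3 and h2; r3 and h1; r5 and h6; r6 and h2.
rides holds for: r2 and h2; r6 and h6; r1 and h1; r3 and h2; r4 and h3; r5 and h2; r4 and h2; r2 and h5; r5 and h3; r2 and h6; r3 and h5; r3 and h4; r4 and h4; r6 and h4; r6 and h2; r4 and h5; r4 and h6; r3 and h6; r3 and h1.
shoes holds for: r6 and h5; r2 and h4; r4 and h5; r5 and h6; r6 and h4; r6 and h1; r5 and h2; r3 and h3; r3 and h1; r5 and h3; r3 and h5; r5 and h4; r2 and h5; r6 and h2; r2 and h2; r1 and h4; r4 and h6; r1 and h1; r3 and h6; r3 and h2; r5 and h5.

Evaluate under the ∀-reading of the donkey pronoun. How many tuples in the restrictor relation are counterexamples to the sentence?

"it" takes "a horse" as antecedent — a donkey pronoun bound across the clause boundary.
Strong reading: for every (r,h) with owns(r,h), rides(r,h) ∧ shoes(r,h).
Restrictor pairs: (r1,h1) ✓  (r2,h2) ✓  (r2,h5) ✓  (r3,h1) ✓  (r3,h2) ✓  (r3,h5) ✓  (r3,h6) ✓  (r4,h5) ✓  (r4,h6) ✓  (r5,h2) ✓  (r5,h3) ✓  (r5,h6) ✗  (r6,h2) ✓  (r6,h4) ✓
Counterexamples (restrictor pairs failing the scope): 1.

1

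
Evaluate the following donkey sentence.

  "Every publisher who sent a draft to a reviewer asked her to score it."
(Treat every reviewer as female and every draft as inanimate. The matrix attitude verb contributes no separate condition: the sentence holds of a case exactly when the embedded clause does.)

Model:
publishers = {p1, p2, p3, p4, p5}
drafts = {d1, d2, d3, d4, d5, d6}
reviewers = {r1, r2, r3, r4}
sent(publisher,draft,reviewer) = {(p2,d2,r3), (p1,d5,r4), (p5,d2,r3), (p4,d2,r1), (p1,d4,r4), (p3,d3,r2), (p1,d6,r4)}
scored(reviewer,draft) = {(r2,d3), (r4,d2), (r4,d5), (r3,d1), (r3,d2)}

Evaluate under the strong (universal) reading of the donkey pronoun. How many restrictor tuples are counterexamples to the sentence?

"her" takes "a reviewer" as antecedent and "it" takes "a draft"; both are donkey pronouns co-varying with the restrictor.
Strong reading: for every (p,d,r) with sent(p,d,r), scored(r,d).
Restrictor triples: (p1,d4,r4)→scored(r4,d4) ✗  (p1,d5,r4)→scored(r4,d5) ✓  (p1,d6,r4)→scored(r4,d6) ✗  (p2,d2,r3)→scored(r3,d2) ✓  (p3,d3,r2)→scored(r2,d3) ✓  (p4,d2,r1)→scored(r1,d2) ✗  (p5,d2,r3)→scored(r3,d2) ✓
Counterexamples (restrictor triples failing the scope): 3.

3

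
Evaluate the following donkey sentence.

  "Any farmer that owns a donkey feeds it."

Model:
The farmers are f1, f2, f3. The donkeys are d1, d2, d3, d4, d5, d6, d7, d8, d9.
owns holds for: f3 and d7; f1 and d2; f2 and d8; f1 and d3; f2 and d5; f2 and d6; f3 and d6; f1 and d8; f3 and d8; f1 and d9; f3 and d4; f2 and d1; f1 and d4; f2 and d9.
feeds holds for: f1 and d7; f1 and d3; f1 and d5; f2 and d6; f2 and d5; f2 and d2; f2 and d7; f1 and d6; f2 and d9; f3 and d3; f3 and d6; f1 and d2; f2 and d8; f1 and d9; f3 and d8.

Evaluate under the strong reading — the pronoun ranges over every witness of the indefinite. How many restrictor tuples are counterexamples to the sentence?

"it" takes "a donkey" as antecedent — a donkey pronoun bound across the clause boundary.
Strong reading: for every (f,d) with owns(f,d), feeds(f,d).
Restrictor pairs: (f1,d2) ✓  (f1,d3) ✓  (f1,d4) ✗  (f1,d8) ✗  (f1,d9) ✓  (f2,d1) ✗  (f2,d5) ✓  (f2,d6) ✓  (f2,d8) ✓  (f2,d9) ✓  (f3,d4) ✗  (f3,d6) ✓  (f3,d7) ✗  (f3,d8) ✓
Counterexamples (restrictor pairs failing the scope): 5.

5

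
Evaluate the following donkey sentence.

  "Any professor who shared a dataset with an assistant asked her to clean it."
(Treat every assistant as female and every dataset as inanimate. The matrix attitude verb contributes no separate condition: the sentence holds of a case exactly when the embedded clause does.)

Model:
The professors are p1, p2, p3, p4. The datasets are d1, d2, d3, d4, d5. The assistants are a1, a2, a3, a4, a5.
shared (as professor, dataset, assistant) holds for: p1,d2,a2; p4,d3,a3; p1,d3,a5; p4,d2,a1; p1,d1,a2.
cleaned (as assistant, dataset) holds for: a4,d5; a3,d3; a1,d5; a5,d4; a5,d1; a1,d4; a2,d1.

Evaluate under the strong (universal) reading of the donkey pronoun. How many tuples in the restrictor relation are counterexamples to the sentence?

"her" takes "an assistant" as antecedent and "it" takes "a dataset"; both are donkey pronouns co-varying with the restrictor.
Strong reading: for every (p,d,a) with shared(p,d,a), cleaned(a,d).
Restrictor triples: (p1,d1,a2)→cleaned(a2,d1) ✓  (p1,d2,a2)→cleaned(a2,d2) ✗  (p1,d3,a5)→cleaned(a5,d3) ✗  (p4,d2,a1)→cleaned(a1,d2) ✗  (p4,d3,a3)→cleaned(a3,d3) ✓
Counterexamples (restrictor triples failing the scope): 3.

3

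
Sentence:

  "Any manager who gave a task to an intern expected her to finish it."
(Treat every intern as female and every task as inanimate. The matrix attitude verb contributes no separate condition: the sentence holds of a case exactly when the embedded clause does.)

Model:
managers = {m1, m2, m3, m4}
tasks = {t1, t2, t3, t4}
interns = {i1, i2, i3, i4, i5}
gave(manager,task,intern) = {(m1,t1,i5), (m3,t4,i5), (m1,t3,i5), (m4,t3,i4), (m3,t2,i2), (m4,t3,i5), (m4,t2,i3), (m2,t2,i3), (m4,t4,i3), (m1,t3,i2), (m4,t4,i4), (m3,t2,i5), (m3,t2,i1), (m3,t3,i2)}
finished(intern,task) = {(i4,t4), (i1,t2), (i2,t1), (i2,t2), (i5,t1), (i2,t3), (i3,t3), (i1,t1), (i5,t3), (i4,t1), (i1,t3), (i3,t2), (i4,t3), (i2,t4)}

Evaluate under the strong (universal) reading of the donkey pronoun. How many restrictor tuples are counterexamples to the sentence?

"her" takes "an intern" as antecedent and "it" takes "a task"; both are donkey pronouns co-varying with the restrictor.
Strong reading: for every (m,t,i) with gave(m,t,i), finished(i,t).
Restrictor triples: (m1,t1,i5)→finished(i5,t1) ✓  (m1,t3,i2)→finished(i2,t3) ✓  (m1,t3,i5)→finished(i5,t3) ✓  (m2,t2,i3)→finished(i3,t2) ✓  (m3,t2,i1)→finished(i1,t2) ✓  (m3,t2,i2)→finished(i2,t2) ✓  (m3,t2,i5)→finished(i5,t2) ✗  (m3,t3,i2)→finished(i2,t3) ✓  (m3,t4,i5)→finished(i5,t4) ✗  (m4,t2,i3)→finished(i3,t2) ✓  (m4,t3,i4)→finished(i4,t3) ✓  (m4,t3,i5)→finished(i5,t3) ✓  (m4,t4,i3)→finished(i3,t4) ✗  (m4,t4,i4)→finished(i4,t4) ✓
Counterexamples (restrictor triples failing the scope): 3.

3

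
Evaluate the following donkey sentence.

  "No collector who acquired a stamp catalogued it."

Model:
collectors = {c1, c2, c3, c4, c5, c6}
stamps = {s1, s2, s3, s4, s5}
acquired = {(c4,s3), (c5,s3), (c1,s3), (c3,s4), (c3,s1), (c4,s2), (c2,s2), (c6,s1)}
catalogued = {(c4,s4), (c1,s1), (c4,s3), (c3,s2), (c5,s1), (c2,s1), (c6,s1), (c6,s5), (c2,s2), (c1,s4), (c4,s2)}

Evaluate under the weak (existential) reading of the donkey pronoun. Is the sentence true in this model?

False

"it" takes "a stamp" as antecedent — a donkey pronoun bound across the clause boundary.
Truth condition: for no (c,s) with acquired(c,s) does catalogued(c,s) hold.
Restrictor pairs — does the scope hold? (c1,s3):fails  (c2,s2):holds  (c3,s1):fails  (c3,s4):fails  (c4,s2):holds  (c4,s3):holds  (c5,s3):fails  (c6,s1):holds
Scope holds for 4 pair(s), so the sentence is false.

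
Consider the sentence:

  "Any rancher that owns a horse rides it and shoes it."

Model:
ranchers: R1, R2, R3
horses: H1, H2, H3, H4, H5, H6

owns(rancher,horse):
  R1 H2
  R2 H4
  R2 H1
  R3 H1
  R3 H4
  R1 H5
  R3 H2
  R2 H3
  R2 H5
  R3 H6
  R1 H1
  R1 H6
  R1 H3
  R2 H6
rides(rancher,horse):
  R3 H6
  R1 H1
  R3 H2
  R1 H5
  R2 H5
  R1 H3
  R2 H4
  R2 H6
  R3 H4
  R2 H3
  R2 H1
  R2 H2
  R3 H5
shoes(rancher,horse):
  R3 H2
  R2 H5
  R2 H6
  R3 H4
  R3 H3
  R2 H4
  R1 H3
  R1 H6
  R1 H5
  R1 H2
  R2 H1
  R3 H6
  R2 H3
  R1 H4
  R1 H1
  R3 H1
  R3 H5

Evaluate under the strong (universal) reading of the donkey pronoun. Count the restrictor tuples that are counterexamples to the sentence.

3

"it" takes "a horse" as antecedent — a donkey pronoun bound across the clause boundary.
Strong reading: for every (r,h) with owns(r,h), rides(r,h) ∧ shoes(r,h).
Restrictor pairs: (R1,H1) ✓  (R1,H2) ✗  (R1,H3) ✓  (R1,H5) ✓  (R1,H6) ✗  (R2,H1) ✓  (R2,H3) ✓  (R2,H4) ✓  (R2,H5) ✓  (R2,H6) ✓  (R3,H1) ✗  (R3,H2) ✓  (R3,H4) ✓  (R3,H6) ✓
Counterexamples (restrictor pairs failing the scope): 3.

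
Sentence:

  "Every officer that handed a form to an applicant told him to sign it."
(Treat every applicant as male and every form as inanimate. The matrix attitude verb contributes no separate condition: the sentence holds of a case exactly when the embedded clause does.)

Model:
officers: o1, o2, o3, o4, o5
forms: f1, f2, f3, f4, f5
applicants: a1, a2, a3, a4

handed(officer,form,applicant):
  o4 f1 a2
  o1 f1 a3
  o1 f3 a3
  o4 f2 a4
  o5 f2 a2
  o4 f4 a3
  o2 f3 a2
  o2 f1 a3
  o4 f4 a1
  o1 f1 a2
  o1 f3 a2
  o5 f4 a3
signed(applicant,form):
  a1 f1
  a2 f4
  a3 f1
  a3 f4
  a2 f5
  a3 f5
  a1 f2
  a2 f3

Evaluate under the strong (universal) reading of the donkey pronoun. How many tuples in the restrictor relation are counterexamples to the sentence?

"him" takes "an applicant" as antecedent and "it" takes "a form"; both are donkey pronouns co-varying with the restrictor.
Strong reading: for every (o,f,a) with handed(o,f,a), signed(a,f).
Restrictor triples: (o1,f1,a2)→signed(a2,f1) ✗  (o1,f1,a3)→signed(a3,f1) ✓  (o1,f3,a2)→signed(a2,f3) ✓  (o1,f3,a3)→signed(a3,f3) ✗  (o2,f1,a3)→signed(a3,f1) ✓  (o2,f3,a2)→signed(a2,f3) ✓  (o4,f1,a2)→signed(a2,f1) ✗  (o4,f2,a4)→signed(a4,f2) ✗  (o4,f4,a1)→signed(a1,f4) ✗  (o4,f4,a3)→signed(a3,f4) ✓  (o5,f2,a2)→signed(a2,f2) ✗  (o5,f4,a3)→signed(a3,f4) ✓
Counterexamples (restrictor triples failing the scope): 6.

6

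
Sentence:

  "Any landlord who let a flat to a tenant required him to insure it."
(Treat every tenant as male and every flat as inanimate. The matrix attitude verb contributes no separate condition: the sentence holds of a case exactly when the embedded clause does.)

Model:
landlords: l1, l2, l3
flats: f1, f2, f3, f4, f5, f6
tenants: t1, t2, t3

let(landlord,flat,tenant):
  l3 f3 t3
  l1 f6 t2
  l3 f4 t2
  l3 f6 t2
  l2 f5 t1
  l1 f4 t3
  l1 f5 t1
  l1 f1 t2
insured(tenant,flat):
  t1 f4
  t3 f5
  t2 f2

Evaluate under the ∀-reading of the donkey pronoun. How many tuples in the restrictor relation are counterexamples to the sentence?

"him" takes "a tenant" as antecedent and "it" takes "a flat"; both are donkey pronouns co-varying with the restrictor.
Strong reading: for every (l,f,t) with let(l,f,t), insured(t,f).
Restrictor triples: (l1,f1,t2)→insured(t2,f1) ✗  (l1,f4,t3)→insured(t3,f4) ✗  (l1,f5,t1)→insured(t1,f5) ✗  (l1,f6,t2)→insured(t2,f6) ✗  (l2,f5,t1)→insured(t1,f5) ✗  (l3,f3,t3)→insured(t3,f3) ✗  (l3,f4,t2)→insured(t2,f4) ✗  (l3,f6,t2)→insured(t2,f6) ✗
Counterexamples (restrictor triples failing the scope): 8.

8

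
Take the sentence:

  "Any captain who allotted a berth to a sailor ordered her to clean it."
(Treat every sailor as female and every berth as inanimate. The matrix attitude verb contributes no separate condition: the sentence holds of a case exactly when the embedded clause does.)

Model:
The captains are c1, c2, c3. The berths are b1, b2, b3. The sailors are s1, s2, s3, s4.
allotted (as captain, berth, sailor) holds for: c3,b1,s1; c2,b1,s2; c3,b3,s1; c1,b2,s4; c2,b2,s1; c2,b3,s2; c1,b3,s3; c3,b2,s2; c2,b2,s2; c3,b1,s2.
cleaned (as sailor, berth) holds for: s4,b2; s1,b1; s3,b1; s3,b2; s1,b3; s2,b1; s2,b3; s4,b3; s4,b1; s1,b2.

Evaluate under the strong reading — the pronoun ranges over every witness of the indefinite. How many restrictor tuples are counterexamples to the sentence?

3

"her" takes "a sailor" as antecedent and "it" takes "a berth"; both are donkey pronouns co-varying with the restrictor.
Strong reading: for every (c,b,s) with allotted(c,b,s), cleaned(s,b).
Restrictor triples: (c1,b2,s4)→cleaned(s4,b2) ✓  (c1,b3,s3)→cleaned(s3,b3) ✗  (c2,b1,s2)→cleaned(s2,b1) ✓  (c2,b2,s1)→cleaned(s1,b2) ✓  (c2,b2,s2)→cleaned(s2,b2) ✗  (c2,b3,s2)→cleaned(s2,b3) ✓  (c3,b1,s1)→cleaned(s1,b1) ✓  (c3,b1,s2)→cleaned(s2,b1) ✓  (c3,b2,s2)→cleaned(s2,b2) ✗  (c3,b3,s1)→cleaned(s1,b3) ✓
Counterexamples (restrictor triples failing the scope): 3.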